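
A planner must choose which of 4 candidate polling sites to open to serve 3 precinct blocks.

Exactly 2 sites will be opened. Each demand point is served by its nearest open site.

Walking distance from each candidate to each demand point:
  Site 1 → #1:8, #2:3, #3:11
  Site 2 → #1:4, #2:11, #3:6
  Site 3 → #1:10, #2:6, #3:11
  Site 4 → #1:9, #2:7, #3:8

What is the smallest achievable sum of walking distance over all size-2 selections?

13

Open {Site 1, Site 2}.
  #1→Site 2 4, #2→Site 1 3, #3→Site 2 6  ⇒ total 13.
Compare {Site 2, Site 3}: total 16.
Compare {Site 2, Site 4}: total 17.
No size-2 selection does better; minimum is 13.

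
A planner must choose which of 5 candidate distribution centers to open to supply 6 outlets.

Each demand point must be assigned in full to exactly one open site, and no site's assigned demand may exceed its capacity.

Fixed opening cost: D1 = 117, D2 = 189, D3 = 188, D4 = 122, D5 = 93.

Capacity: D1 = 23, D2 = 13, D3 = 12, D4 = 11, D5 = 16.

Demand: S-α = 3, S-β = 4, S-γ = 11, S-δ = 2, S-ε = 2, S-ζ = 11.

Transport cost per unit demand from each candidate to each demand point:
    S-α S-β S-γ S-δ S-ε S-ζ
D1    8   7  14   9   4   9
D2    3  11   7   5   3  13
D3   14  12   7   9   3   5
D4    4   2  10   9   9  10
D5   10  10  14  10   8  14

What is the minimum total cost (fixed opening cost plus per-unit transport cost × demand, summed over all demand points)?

Open {D1, D4}; cheapest assignment that respects the capacities:
  D1 (cap 23, load 22): S-α, S-β, S-δ, S-ε, S-ζ — cost 3×8 + 4×7 + 2×9 + 2×4 + 11×9 = 177
  D4 (cap 11, load 11): S-γ — cost 11×10 = 110
  Shipping 287, fixed 239 → total 526.
  Any other capacity-feasible assignment to {D1, D4} ships for at least 287.
Compare {D1, D5}: its best feasible assignment gives total 541.
Compare {D1, D2}: its best feasible assignment gives total 552.
Every other set of open sites that can feasibly serve all demand totals ≥ 541 even under its best assignment. Minimum: 526.

526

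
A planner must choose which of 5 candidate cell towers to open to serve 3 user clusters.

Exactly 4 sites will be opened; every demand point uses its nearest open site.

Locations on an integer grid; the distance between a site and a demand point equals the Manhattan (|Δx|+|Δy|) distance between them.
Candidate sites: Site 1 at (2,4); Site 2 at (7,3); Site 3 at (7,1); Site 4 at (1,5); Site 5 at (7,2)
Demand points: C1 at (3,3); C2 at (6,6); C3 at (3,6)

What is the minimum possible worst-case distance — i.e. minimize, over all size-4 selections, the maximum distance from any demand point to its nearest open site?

4

Open {Site 1, Site 2, Site 3, Site 4}.
  Farthest demand point is C2 at distance 4 (to Site 2); all others are ≤ 4.
With {Site 1, Site 2, Site 3, Site 5} the worst case is 4.
With {Site 1, Site 2, Site 4, Site 5} the worst case is 4.
No size-4 selection achieves below 4.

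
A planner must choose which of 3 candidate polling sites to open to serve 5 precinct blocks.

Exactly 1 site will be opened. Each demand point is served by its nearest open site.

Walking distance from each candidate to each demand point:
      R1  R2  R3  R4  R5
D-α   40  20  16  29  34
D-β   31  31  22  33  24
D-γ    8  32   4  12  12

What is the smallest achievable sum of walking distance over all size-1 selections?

68

Open {D-γ}.
  R1→D-γ 8, R2→D-γ 32, R3→D-γ 4, R4→D-γ 12, R5→D-γ 12  ⇒ total 68.
Compare {D-α}: total 139.
Compare {D-β}: total 141.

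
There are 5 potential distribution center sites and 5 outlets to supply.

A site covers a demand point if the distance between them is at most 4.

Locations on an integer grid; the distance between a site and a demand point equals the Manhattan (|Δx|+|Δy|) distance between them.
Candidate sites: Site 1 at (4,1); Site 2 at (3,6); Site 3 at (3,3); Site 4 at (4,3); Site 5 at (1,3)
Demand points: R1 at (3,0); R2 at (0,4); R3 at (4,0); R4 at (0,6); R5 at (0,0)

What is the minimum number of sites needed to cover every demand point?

Coverage sets (demand points within 4 of each site):
  Site 1: {R1, R3}
  Site 2: {R4}
  Site 3: {R1, R2, R3}
  Site 4: {R1, R3}
  Site 5: {R2, R4, R5}
No single site covers all 5 demand points.
But {Site 1, Site 5} covers everything, so the minimum is 2.

2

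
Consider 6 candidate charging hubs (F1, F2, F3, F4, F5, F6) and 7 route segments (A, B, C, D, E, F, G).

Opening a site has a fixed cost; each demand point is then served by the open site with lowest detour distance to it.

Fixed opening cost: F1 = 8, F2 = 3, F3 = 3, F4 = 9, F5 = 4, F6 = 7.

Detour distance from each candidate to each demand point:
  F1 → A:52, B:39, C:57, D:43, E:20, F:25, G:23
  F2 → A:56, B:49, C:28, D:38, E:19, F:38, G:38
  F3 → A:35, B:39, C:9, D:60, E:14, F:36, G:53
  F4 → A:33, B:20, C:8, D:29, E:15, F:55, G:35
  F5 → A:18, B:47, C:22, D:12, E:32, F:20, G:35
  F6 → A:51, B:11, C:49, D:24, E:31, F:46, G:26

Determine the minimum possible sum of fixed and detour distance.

124

Open {F3, F5, F6}: assign each demand point to its cheapest open site.
  A→F5 18, B→F6 11, C→F3 9, D→F5 12, E→F3 14, F→F5 20, G→F6 26
  detour distance 110, fixed 14 → total 124.
Compare {F2, F3, F5, F6}: detour distance 110 + fixed 17 = 127.
Compare {F1, F3, F5, F6}: detour distance 107 + fixed 22 = 129.
Compare {F4, F5, F6}: detour distance 110 + fixed 20 = 130.
All other subsets cost ≥ 127. Minimum total cost: 124.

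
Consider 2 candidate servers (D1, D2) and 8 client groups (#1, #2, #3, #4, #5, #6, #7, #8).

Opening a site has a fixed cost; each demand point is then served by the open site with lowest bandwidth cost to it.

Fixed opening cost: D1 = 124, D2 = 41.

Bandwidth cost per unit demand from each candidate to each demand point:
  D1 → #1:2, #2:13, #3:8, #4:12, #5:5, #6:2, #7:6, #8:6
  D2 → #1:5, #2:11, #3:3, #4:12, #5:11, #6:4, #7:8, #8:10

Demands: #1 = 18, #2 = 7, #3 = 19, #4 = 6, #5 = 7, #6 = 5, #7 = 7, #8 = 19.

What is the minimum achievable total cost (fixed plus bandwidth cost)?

Open {D1, D2}: assign each demand point to its cheapest open site.
  #1→D1 18×2=36, #2→D2 7×11=77, #3→D2 19×3=57, #4→D1 6×12=72, #5→D1 7×5=35, #6→D1 5×2=10, #7→D1 7×6=42, #8→D1 19×6=114
  bandwidth cost 443, fixed 165 → total 608.
Compare {D1}: bandwidth cost 552 + fixed 124 = 676.
Compare {D2}: bandwidth cost 639 + fixed 41 = 680.

608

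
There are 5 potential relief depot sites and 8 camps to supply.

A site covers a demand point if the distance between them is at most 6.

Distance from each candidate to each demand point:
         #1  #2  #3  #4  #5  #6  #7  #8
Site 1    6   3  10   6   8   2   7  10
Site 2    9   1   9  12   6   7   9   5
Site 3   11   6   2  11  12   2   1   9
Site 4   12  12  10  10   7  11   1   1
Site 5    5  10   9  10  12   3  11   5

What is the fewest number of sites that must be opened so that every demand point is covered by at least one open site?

3

Coverage sets (demand points within 6 of each site):
  Site 1: {#1, #2, #4, #6}
  Site 2: {#2, #5, #8}
  Site 3: {#2, #3, #6, #7}
  Site 4: {#7, #8}
  Site 5: {#1, #6, #8}
No 2 sites suffice: every size-2 union leaves at least one demand point uncovered.
But {Site 1, Site 2, Site 3} covers everything, so the minimum is 3.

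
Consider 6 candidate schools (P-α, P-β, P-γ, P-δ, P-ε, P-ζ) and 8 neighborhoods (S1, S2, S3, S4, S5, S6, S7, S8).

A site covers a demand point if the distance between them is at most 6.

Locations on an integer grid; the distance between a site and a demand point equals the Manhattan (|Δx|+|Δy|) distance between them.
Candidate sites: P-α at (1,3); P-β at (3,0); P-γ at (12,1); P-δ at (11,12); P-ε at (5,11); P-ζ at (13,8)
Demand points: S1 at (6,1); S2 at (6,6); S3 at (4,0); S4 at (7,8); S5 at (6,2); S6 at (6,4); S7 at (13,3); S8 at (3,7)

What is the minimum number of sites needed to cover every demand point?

Coverage sets (demand points within 6 of each site):
  P-α: {S3, S5, S6, S8}
  P-β: {S1, S3, S5}
  P-γ: {S1, S7}
  P-δ: {}
  P-ε: {S2, S4, S8}
  P-ζ: {S4, S7}
No 2 sites suffice: every size-2 union leaves at least one demand point uncovered.
But {P-α, P-γ, P-ε} covers everything, so the minimum is 3.

3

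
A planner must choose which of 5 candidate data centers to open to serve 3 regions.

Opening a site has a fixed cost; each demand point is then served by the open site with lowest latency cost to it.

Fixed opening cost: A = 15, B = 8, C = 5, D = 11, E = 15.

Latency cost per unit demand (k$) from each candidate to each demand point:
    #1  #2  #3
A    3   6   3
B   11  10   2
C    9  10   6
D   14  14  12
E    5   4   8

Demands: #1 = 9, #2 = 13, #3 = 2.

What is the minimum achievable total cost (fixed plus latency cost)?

Open {A, E}: assign each demand point to its cheapest open site.
  #1→A 9×3=27, #2→E 13×4=52, #3→A 2×3=6
  latency cost 85, fixed 30 → total 115.
Compare {A, C, E}: latency cost 85 + fixed 35 = 120.
Compare {A, B, E}: latency cost 83 + fixed 38 = 121.
Compare {B, E}: latency cost 101 + fixed 23 = 124.
All other subsets cost ≥ 120. Minimum total cost: 115.

115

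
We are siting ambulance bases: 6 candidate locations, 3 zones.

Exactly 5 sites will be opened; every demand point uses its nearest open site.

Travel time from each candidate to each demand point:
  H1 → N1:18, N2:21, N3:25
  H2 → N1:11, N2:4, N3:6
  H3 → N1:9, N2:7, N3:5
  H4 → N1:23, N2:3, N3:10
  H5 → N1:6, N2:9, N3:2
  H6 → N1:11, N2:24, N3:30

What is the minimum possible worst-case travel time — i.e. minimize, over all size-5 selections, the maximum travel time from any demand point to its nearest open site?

Open {H1, H2, H3, H4, H5}.
  Farthest demand point is N1 at travel time 6 (to H5); all others are ≤ 6.
With {H1, H2, H3, H5, H6} the worst case is 6.
With {H1, H2, H4, H5, H6} the worst case is 6.
No size-5 selection achieves below 6.

6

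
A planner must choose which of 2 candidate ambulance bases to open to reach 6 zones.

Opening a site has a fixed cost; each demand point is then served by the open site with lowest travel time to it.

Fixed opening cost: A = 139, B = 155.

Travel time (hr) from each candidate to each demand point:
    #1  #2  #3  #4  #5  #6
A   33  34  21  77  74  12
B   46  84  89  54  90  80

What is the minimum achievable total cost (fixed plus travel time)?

Open {A}: assign each demand point to its cheapest open site.
  #1→A 33, #2→A 34, #3→A 21, #4→A 77, #5→A 74, #6→A 12
  travel time 251, fixed 139 → total 390.
Compare {A, B}: travel time 228 + fixed 294 = 522.
Compare {B}: travel time 443 + fixed 155 = 598.

390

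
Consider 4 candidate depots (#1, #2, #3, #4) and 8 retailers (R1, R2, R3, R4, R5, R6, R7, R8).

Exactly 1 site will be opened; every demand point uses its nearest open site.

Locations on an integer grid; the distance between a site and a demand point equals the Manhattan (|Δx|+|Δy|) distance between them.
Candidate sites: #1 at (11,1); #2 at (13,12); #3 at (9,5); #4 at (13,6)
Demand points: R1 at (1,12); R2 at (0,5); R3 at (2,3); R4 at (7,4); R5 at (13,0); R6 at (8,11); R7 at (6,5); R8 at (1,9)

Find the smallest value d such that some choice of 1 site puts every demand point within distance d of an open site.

Open {#3}.
  Farthest demand point is R1 at distance 15 (to #3); all others are ≤ 15.
With {#4} the worst case is 18.
With {#2} the worst case is 20.
No size-1 selection achieves below 15.

15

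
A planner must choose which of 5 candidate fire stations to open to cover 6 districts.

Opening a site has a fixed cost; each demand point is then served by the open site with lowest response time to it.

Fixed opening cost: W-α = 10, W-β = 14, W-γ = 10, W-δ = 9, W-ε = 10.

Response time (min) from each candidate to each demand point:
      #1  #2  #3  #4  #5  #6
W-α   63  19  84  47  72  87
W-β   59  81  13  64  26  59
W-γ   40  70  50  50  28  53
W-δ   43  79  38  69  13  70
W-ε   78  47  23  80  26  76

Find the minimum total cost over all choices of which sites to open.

Open {W-α, W-β, W-δ}: assign each demand point to its cheapest open site.
  #1→W-δ 43, #2→W-α 19, #3→W-β 13, #4→W-α 47, #5→W-δ 13, #6→W-β 59
  response time 194, fixed 33 → total 227.
Compare {W-α, W-β, W-γ, W-δ}: response time 185 + fixed 43 = 228.
Compare {W-α, W-β, W-γ}: response time 198 + fixed 34 = 232.
Compare {W-α, W-γ, W-δ, W-ε}: response time 195 + fixed 39 = 234.
All other subsets cost ≥ 228. Minimum total cost: 227.

227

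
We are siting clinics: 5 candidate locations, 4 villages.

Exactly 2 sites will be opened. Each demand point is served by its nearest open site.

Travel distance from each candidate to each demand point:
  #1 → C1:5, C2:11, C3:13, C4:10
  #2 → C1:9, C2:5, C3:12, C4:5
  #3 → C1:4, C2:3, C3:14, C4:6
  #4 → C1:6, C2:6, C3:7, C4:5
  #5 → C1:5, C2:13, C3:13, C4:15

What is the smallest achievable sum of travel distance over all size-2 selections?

19

Open {#3, #4}.
  C1→#3 4, C2→#3 3, C3→#4 7, C4→#4 5  ⇒ total 19.
Compare {#1, #4}: total 23.
Compare {#2, #4}: total 23.
No size-2 selection does better; minimum is 19.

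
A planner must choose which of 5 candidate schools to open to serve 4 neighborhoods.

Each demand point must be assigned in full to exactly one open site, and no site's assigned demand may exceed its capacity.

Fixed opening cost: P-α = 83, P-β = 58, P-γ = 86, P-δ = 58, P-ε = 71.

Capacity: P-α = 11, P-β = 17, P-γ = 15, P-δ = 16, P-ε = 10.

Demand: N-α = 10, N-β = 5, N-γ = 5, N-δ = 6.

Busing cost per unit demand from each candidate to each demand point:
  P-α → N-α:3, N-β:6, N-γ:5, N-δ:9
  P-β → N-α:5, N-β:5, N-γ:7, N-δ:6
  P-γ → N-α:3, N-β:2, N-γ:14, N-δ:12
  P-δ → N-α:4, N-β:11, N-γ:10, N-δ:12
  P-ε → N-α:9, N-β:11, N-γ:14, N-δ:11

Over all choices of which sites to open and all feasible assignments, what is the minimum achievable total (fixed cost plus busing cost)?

Open {P-β, P-δ}; cheapest assignment that respects the capacities:
  P-β (cap 17, load 16): N-β, N-γ, N-δ — cost 5×5 + 5×7 + 6×6 = 96
  P-δ (cap 16, load 10): N-α — cost 10×4 = 40
  Shipping 136, fixed 116 → total 252.
  Any other capacity-feasible assignment to {P-β, P-δ} ships for at least 136.
Compare {P-β, P-γ}: its best feasible assignment gives total 255.
Compare {P-α, P-β}: its best feasible assignment gives total 267.
Every other set of open sites that can feasibly serve all demand totals ≥ 255 even under its best assignment. Minimum: 252.

252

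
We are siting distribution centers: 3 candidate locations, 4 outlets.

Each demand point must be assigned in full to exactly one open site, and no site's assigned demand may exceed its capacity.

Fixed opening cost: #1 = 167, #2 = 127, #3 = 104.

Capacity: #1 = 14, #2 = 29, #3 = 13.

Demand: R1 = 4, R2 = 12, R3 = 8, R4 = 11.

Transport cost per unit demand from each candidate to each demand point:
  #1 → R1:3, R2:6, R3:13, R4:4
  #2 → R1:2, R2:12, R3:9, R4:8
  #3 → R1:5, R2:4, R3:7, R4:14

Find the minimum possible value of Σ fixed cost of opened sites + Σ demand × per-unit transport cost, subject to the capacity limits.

447

Open {#2, #3}; cheapest assignment that respects the capacities:
  #2 (cap 29, load 23): R1, R3, R4 — cost 4×2 + 8×9 + 11×8 = 168
  #3 (cap 13, load 12): R2 — cost 12×4 = 48
  Shipping 216, fixed 231 → total 447.
  Any other capacity-feasible assignment to {#2, #3} ships for at least 216.
Compare {#1, #2}: its best feasible assignment gives total 534.
Compare {#1, #2, #3}: its best feasible assignment gives total 570.
Every other set of open sites that can feasibly serve all demand totals ≥ 534 even under its best assignment. Minimum: 447.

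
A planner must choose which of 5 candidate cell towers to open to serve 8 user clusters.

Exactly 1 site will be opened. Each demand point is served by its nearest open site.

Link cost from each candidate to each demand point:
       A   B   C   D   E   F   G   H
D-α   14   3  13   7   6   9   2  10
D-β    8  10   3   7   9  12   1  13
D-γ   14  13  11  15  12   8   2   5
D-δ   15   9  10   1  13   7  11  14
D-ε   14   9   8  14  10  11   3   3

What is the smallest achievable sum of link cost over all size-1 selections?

63

Open {D-β}.
  A→D-β 8, B→D-β 10, C→D-β 3, D→D-β 7, E→D-β 9, F→D-β 12, G→D-β 1, H→D-β 13  ⇒ total 63.
Compare {D-α}: total 64.
Compare {D-ε}: total 72.
No size-1 selection does better; minimum is 63.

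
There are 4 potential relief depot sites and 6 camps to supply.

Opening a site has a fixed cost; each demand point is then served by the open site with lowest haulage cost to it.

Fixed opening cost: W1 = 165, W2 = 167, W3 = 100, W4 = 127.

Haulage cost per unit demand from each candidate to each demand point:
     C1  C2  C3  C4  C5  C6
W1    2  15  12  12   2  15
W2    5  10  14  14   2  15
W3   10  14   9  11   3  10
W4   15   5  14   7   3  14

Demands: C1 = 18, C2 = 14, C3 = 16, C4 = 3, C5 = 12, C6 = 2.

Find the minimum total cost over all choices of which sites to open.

663

Open {W1, W4}: assign each demand point to its cheapest open site.
  C1→W1 18×2=36, C2→W4 14×5=70, C3→W1 16×12=192, C4→W4 3×7=21, C5→W1 12×2=24, C6→W4 2×14=28
  haulage cost 371, fixed 292 → total 663.
Compare {W1}: haulage cost 528 + fixed 165 = 693.
Compare {W3, W4}: haulage cost 471 + fixed 227 = 698.
Compare {W1, W3, W4}: haulage cost 315 + fixed 392 = 707.
All other subsets cost ≥ 693. Minimum total cost: 663.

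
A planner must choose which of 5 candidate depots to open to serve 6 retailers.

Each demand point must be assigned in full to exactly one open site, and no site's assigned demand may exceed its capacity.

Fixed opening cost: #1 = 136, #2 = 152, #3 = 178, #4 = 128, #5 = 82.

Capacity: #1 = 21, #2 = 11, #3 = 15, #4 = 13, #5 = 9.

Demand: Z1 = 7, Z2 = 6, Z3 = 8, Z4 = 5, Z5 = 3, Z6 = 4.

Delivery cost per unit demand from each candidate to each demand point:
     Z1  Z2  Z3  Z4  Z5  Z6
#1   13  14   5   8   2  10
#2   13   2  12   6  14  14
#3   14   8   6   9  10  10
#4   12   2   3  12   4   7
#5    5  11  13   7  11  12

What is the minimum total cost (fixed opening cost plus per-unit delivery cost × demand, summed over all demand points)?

Open {#1, #4}; cheapest assignment that respects the capacities:
  #1 (cap 21, load 20): Z3, Z4, Z5, Z6 — cost 8×5 + 5×8 + 3×2 + 4×10 = 126
  #4 (cap 13, load 13): Z1, Z2 — cost 7×12 + 6×2 = 96
  Shipping 222, fixed 264 → total 486.
  Any other capacity-feasible assignment to {#1, #4} ships for at least 222.
Compare {#1, #4, #5}: its best feasible assignment gives total 507.
Compare {#1, #2, #5}: its best feasible assignment gives total 533.
Every other set of open sites that can feasibly serve all demand totals ≥ 507 even under its best assignment. Minimum: 486.

486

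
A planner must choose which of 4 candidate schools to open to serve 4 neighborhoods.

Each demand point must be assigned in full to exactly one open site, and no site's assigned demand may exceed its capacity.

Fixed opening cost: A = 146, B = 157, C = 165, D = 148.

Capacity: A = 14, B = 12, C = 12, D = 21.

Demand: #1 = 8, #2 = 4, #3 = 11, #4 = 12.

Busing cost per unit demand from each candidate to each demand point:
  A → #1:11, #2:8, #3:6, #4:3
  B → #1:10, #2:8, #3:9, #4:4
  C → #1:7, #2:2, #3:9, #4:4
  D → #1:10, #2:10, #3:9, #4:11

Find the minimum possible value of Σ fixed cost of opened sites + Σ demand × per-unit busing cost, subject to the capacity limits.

Open {A, B, C}; cheapest assignment that respects the capacities:
  A (cap 14, load 11): #3 — cost 11×6 = 66
  B (cap 12, load 12): #4 — cost 12×4 = 48
  C (cap 12, load 12): #1, #2 — cost 8×7 + 4×2 = 64
  Shipping 178, fixed 468 → total 646.
  Any other capacity-feasible assignment to {A, B, C} ships for at least 178.
Compare {A, C, D}: its best feasible assignment gives total 658.
Compare {B, C, D}: its best feasible assignment gives total 681.
Every other set of open sites that can feasibly serve all demand totals ≥ 658 even under its best assignment. Minimum: 646.

646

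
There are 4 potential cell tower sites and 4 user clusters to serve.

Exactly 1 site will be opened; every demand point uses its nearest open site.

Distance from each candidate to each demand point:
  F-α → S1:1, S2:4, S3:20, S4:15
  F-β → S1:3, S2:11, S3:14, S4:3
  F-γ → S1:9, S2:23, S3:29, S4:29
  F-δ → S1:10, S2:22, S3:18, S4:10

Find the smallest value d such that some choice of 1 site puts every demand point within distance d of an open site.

Open {F-β}.
  Farthest demand point is S3 at distance 14 (to F-β); all others are ≤ 14.
With {F-α} the worst case is 20.
With {F-δ} the worst case is 22.
No size-1 selection achieves below 14.

14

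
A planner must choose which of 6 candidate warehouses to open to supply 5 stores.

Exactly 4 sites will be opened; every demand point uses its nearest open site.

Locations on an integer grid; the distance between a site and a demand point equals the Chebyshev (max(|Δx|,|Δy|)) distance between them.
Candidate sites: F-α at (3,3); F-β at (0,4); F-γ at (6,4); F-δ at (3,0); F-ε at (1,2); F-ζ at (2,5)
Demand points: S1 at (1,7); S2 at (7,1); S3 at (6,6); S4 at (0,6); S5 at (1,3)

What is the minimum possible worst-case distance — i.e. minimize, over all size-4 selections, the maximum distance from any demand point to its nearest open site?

Open {F-α, F-β, F-γ, F-δ}.
  Farthest demand point is S1 at distance 3 (to F-β); all others are ≤ 3.
With {F-α, F-β, F-γ, F-ε} the worst case is 3.
With {F-α, F-β, F-γ, F-ζ} the worst case is 3.
No size-4 selection achieves below 3.

3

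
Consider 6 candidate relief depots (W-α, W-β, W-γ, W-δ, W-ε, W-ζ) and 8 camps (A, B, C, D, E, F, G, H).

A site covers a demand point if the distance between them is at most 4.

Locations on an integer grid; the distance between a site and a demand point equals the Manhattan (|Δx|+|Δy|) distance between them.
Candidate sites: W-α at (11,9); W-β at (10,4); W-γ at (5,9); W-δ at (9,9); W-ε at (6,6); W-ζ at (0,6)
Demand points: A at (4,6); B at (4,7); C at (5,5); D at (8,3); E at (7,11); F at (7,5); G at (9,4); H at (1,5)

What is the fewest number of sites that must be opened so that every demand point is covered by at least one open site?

Coverage sets (demand points within 4 of each site):
  W-α: {}
  W-β: {D, F, G}
  W-γ: {A, B, C, E}
  W-δ: {E}
  W-ε: {A, B, C, F}
  W-ζ: {A, H}
No 2 sites suffice: every size-2 union leaves at least one demand point uncovered.
But {W-β, W-γ, W-ζ} covers everything, so the minimum is 3.

3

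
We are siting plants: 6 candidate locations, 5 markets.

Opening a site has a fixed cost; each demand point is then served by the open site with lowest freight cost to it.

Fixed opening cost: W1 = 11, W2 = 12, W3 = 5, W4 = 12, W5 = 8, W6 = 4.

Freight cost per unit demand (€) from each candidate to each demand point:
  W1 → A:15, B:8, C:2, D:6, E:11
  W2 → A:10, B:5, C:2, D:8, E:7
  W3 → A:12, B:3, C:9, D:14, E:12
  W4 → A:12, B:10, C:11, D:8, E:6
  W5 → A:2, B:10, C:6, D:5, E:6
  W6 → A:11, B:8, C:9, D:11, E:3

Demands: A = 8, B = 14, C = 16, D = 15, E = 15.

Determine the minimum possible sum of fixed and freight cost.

Open {W1, W3, W5, W6}: assign each demand point to its cheapest open site.
  A→W5 8×2=16, B→W3 14×3=42, C→W1 16×2=32, D→W5 15×5=75, E→W6 15×3=45
  freight cost 210, fixed 28 → total 238.
Compare {W2, W3, W5, W6}: freight cost 210 + fixed 29 = 239.
Compare {W1, W2, W3, W5, W6}: freight cost 210 + fixed 40 = 250.
Compare {W1, W3, W4, W5, W6}: freight cost 210 + fixed 40 = 250.
All other subsets cost ≥ 239. Minimum total cost: 238.

238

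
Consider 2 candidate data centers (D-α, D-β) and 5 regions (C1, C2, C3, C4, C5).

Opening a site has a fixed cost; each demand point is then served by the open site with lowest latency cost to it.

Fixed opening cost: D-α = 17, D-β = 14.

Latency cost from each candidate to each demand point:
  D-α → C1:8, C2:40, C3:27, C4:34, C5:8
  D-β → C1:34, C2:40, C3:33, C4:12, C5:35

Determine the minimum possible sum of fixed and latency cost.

126

Open {D-α, D-β}: assign each demand point to its cheapest open site.
  C1→D-α 8, C2→D-α 40, C3→D-α 27, C4→D-β 12, C5→D-α 8
  latency cost 95, fixed 31 → total 126.
Compare {D-α}: latency cost 117 + fixed 17 = 134.
Compare {D-β}: latency cost 154 + fixed 14 = 168.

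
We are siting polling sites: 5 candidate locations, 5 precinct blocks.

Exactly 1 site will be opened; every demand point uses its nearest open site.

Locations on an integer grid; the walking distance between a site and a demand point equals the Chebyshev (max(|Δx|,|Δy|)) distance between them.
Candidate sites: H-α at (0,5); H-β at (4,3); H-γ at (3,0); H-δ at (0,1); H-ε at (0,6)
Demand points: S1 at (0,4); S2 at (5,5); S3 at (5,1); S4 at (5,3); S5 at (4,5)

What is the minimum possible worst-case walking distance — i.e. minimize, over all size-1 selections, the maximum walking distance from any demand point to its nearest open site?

4

Open {H-β}.
  Farthest demand point is S1 at walking distance 4 (to H-β); all others are ≤ 4.
With {H-α} the worst case is 5.
With {H-γ} the worst case is 5.
No size-1 selection achieves below 4.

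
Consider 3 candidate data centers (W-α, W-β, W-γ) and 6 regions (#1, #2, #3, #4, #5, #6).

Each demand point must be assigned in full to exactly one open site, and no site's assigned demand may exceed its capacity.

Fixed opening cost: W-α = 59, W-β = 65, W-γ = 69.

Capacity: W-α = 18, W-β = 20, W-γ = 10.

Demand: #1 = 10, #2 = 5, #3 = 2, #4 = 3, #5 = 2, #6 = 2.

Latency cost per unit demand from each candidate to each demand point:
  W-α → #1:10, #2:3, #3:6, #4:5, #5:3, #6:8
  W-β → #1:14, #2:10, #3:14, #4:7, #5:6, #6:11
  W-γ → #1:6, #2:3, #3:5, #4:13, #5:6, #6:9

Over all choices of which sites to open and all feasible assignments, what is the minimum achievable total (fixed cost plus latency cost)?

252

Open {W-α, W-γ}; cheapest assignment that respects the capacities:
  W-α (cap 18, load 14): #2, #3, #4, #5, #6 — cost 5×3 + 2×6 + 3×5 + 2×3 + 2×8 = 64
  W-γ (cap 10, load 10): #1 — cost 10×6 = 60
  Shipping 124, fixed 128 → total 252.
  Any other capacity-feasible assignment to {W-α, W-γ} ships for at least 124.
Compare {W-α, W-β}: its best feasible assignment gives total 306.
Compare {W-α, W-β, W-γ}: its best feasible assignment gives total 317.
Every other set of open sites that can feasibly serve all demand totals ≥ 306 even under its best assignment. Minimum: 252.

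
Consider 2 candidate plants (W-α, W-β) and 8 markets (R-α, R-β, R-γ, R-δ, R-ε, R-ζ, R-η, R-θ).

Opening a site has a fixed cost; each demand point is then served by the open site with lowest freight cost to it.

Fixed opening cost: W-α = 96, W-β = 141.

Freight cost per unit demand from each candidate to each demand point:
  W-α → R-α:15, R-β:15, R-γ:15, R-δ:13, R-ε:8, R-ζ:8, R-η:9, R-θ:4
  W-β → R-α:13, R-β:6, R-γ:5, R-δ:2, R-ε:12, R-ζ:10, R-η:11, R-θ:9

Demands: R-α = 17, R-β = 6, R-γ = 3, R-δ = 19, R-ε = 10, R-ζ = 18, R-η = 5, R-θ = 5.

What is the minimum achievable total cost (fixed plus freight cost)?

836

Open {W-α, W-β}: assign each demand point to its cheapest open site.
  R-α→W-β 17×13=221, R-β→W-β 6×6=36, R-γ→W-β 3×5=15, R-δ→W-β 19×2=38, R-ε→W-α 10×8=80, R-ζ→W-α 18×8=144, R-η→W-α 5×9=45, R-θ→W-α 5×4=20
  freight cost 599, fixed 237 → total 836.
Compare {W-β}: freight cost 710 + fixed 141 = 851.
Compare {W-α}: freight cost 926 + fixed 96 = 1022.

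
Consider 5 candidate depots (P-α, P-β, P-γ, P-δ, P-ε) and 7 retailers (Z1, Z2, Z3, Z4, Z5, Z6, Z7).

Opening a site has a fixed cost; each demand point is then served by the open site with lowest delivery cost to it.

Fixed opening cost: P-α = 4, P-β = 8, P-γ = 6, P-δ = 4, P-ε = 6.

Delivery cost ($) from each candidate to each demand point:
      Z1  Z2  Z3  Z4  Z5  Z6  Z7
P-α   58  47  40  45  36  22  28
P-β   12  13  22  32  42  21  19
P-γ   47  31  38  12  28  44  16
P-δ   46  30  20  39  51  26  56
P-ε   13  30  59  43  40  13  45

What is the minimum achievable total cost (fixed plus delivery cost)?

136

Open {P-β, P-γ, P-ε}: assign each demand point to its cheapest open site.
  Z1→P-β 12, Z2→P-β 13, Z3→P-β 22, Z4→P-γ 12, Z5→P-γ 28, Z6→P-ε 13, Z7→P-γ 16
  delivery cost 116, fixed 20 → total 136.
Compare {P-β, P-γ}: delivery cost 124 + fixed 14 = 138.
Compare {P-β, P-γ, P-δ, P-ε}: delivery cost 114 + fixed 24 = 138.
Compare {P-β, P-γ, P-δ}: delivery cost 122 + fixed 18 = 140.
All other subsets cost ≥ 138. Minimum total cost: 136.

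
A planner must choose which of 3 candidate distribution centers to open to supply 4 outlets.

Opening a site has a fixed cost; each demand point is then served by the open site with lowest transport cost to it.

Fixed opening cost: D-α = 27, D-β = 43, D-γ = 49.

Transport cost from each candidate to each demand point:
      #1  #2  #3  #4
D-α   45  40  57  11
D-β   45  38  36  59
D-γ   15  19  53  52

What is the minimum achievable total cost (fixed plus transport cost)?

Open {D-α, D-γ}: assign each demand point to its cheapest open site.
  #1→D-γ 15, #2→D-γ 19, #3→D-γ 53, #4→D-α 11
  transport cost 98, fixed 76 → total 174.
Compare {D-α}: transport cost 153 + fixed 27 = 180.
Compare {D-γ}: transport cost 139 + fixed 49 = 188.
Compare {D-α, D-β}: transport cost 130 + fixed 70 = 200.
All other subsets cost ≥ 180. Minimum total cost: 174.

174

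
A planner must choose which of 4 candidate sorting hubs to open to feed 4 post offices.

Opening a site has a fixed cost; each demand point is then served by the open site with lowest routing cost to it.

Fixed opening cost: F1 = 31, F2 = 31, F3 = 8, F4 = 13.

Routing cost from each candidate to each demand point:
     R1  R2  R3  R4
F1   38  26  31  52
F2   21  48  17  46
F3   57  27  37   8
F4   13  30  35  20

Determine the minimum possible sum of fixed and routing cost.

104

Open {F3, F4}: assign each demand point to its cheapest open site.
  R1→F4 13, R2→F3 27, R3→F4 35, R4→F3 8
  routing cost 83, fixed 21 → total 104.
Compare {F4}: routing cost 98 + fixed 13 = 111.
Compare {F2, F3}: routing cost 73 + fixed 39 = 112.
Compare {F2, F3, F4}: routing cost 65 + fixed 52 = 117.
All other subsets cost ≥ 111. Minimum total cost: 104.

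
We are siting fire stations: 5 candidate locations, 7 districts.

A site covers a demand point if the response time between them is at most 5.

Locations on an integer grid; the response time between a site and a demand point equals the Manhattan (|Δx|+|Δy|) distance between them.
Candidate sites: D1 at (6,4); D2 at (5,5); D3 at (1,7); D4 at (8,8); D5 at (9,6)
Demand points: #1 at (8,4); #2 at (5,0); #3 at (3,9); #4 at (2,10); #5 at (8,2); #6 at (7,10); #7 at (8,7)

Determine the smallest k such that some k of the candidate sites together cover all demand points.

Coverage sets (demand points within 5 of each site):
  D1: {#1, #2, #5, #7}
  D2: {#1, #2, #7}
  D3: {#3, #4}
  D4: {#1, #6, #7}
  D5: {#1, #5, #7}
No 2 sites suffice: every size-2 union leaves at least one demand point uncovered.
But {D1, D3, D4} covers everything, so the minimum is 3.

3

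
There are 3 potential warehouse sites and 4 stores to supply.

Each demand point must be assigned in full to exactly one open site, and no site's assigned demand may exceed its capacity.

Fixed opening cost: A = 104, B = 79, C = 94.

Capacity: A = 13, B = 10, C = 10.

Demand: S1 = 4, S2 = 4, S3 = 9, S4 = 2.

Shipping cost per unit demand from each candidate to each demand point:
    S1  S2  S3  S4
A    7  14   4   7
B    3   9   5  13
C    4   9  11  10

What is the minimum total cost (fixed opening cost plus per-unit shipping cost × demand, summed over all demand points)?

Open {A, B}; cheapest assignment that respects the capacities:
  A (cap 13, load 11): S3, S4 — cost 9×4 + 2×7 = 50
  B (cap 10, load 8): S1, S2 — cost 4×3 + 4×9 = 48
  Shipping 98, fixed 183 → total 281.
  Any other capacity-feasible assignment to {A, B} ships for at least 98.
Compare {B, C}: its best feasible assignment gives total 290.
Compare {A, C}: its best feasible assignment gives total 300.
Every other set of open sites that can feasibly serve all demand totals ≥ 290 even under its best assignment. Minimum: 281.

281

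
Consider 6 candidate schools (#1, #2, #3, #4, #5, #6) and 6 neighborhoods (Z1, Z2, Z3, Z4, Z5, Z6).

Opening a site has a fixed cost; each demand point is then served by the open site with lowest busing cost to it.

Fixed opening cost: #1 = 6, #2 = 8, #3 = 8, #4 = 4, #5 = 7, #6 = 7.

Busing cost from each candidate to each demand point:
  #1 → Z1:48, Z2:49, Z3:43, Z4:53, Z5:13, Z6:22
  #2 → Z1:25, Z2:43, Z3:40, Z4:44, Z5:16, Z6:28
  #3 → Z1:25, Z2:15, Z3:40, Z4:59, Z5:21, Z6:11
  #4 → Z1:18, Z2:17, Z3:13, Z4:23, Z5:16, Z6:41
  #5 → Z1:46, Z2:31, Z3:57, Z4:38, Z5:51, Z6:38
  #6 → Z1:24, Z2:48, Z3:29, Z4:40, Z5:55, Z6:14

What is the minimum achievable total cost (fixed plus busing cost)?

Open {#3, #4}: assign each demand point to its cheapest open site.
  Z1→#4 18, Z2→#3 15, Z3→#4 13, Z4→#4 23, Z5→#4 16, Z6→#3 11
  busing cost 96, fixed 12 → total 108.
Compare {#1, #3, #4}: busing cost 93 + fixed 18 = 111.
Compare {#4, #6}: busing cost 101 + fixed 11 = 112.
Compare {#1, #4, #6}: busing cost 98 + fixed 17 = 115.
All other subsets cost ≥ 111. Minimum total cost: 108.

108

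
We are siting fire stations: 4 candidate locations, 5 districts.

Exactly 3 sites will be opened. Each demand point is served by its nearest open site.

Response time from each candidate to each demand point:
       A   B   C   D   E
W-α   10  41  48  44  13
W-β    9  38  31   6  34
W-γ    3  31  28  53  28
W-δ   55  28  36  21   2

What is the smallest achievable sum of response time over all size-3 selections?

67

Open {W-β, W-γ, W-δ}.
  A→W-γ 3, B→W-δ 28, C→W-γ 28, D→W-β 6, E→W-δ 2  ⇒ total 67.
Compare {W-α, W-β, W-δ}: total 76.
Compare {W-α, W-β, W-γ}: total 81.
No size-3 selection does better; minimum is 67.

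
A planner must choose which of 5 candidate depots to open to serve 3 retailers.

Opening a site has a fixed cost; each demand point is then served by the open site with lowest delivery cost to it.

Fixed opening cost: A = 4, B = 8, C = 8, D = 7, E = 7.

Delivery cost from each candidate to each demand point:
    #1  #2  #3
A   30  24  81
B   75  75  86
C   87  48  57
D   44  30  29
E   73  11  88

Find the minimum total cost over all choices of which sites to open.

88

Open {A, D, E}: assign each demand point to its cheapest open site.
  #1→A 30, #2→E 11, #3→D 29
  delivery cost 70, fixed 18 → total 88.
Compare {A, D}: delivery cost 83 + fixed 11 = 94.
Compare {A, B, D, E}: delivery cost 70 + fixed 26 = 96.
Compare {A, C, D, E}: delivery cost 70 + fixed 26 = 96.
All other subsets cost ≥ 94. Minimum total cost: 88.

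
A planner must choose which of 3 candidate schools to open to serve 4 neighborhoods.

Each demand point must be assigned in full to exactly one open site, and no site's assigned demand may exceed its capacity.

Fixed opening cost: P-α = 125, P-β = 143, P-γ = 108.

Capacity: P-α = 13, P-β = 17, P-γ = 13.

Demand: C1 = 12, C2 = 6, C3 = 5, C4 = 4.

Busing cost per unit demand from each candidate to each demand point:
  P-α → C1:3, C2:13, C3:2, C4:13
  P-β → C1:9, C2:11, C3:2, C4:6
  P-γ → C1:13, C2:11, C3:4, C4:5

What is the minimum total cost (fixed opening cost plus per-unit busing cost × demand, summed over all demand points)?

Open {P-α, P-β}; cheapest assignment that respects the capacities:
  P-α (cap 13, load 12): C1 — cost 12×3 = 36
  P-β (cap 17, load 15): C2, C3, C4 — cost 6×11 + 5×2 + 4×6 = 100
  Shipping 136, fixed 268 → total 404.
  Any other capacity-feasible assignment to {P-α, P-β} ships for at least 136.
Compare {P-β, P-γ}: its best feasible assignment gives total 455.
Compare {P-α, P-β, P-γ}: its best feasible assignment gives total 508.
Every other set of open sites that can feasibly serve all demand totals ≥ 455 even under its best assignment. Minimum: 404.

404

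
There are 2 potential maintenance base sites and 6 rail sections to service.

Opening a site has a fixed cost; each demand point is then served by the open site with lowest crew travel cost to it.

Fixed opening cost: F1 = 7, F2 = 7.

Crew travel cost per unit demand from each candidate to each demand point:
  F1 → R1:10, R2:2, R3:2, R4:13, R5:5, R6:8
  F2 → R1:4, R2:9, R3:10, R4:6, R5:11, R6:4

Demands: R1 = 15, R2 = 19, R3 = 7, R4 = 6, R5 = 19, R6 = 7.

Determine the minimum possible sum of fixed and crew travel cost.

285

Open {F1, F2}: assign each demand point to its cheapest open site.
  R1→F2 15×4=60, R2→F1 19×2=38, R3→F1 7×2=14, R4→F2 6×6=36, R5→F1 19×5=95, R6→F2 7×4=28
  crew travel cost 271, fixed 14 → total 285.
Compare {F1}: crew travel cost 431 + fixed 7 = 438.
Compare {F2}: crew travel cost 574 + fixed 7 = 581.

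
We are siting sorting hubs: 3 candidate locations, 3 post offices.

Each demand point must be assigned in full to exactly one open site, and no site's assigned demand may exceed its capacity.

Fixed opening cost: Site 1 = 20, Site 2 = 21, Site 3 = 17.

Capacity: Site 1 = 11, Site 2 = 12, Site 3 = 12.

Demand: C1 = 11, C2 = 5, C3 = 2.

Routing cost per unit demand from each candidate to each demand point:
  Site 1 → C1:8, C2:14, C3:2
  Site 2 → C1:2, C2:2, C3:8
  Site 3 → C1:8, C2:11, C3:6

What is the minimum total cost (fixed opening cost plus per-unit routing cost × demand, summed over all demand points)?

127

Open {Site 2, Site 3}; cheapest assignment that respects the capacities:
  Site 2 (cap 12, load 11): C1 — cost 11×2 = 22
  Site 3 (cap 12, load 7): C2, C3 — cost 5×11 + 2×6 = 67
  Shipping 89, fixed 38 → total 127.
  Any other capacity-feasible assignment to {Site 2, Site 3} ships for at least 89.
Compare {Site 1, Site 2}: its best feasible assignment gives total 137.
Compare {Site 1, Site 2, Site 3}: its best feasible assignment gives total 139.
Every other set of open sites that can feasibly serve all demand totals ≥ 137 even under its best assignment. Minimum: 127.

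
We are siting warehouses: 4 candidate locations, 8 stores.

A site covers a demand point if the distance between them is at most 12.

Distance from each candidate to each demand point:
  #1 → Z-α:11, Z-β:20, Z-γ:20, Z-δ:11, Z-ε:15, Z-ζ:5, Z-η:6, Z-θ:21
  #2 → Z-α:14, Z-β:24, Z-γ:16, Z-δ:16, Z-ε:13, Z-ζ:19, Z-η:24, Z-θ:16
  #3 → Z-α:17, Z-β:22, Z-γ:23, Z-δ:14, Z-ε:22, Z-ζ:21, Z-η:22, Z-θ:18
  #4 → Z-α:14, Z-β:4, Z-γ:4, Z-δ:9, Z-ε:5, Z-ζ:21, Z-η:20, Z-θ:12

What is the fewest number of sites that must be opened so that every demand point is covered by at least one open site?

2

Coverage sets (demand points within 12 of each site):
  #1: {Z-α, Z-δ, Z-ζ, Z-η}
  #2: {}
  #3: {}
  #4: {Z-β, Z-γ, Z-δ, Z-ε, Z-θ}
No single site covers all 8 demand points.
But {#1, #4} covers everything, so the minimum is 2.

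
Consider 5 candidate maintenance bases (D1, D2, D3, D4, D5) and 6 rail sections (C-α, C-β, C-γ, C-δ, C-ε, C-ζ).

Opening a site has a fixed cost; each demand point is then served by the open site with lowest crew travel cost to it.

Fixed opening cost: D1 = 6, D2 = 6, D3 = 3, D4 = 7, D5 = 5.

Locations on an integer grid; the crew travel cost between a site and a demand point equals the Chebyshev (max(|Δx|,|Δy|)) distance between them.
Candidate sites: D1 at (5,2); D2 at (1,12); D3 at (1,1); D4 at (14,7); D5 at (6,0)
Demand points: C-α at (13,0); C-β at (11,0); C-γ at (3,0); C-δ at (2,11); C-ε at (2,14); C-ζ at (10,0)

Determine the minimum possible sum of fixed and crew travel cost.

33

Open {D2, D5}: assign each demand point to its cheapest open site.
  C-α→D5 7, C-β→D5 5, C-γ→D5 3, C-δ→D2 1, C-ε→D2 2, C-ζ→D5 4
  crew travel cost 22, fixed 11 → total 33.
Compare {D2, D3, D5}: crew travel cost 21 + fixed 14 = 35.
Compare {D1, D2}: crew travel cost 24 + fixed 12 = 36.
Compare {D1, D2, D5}: crew travel cost 21 + fixed 17 = 38.
All other subsets cost ≥ 35. Minimum total cost: 33.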